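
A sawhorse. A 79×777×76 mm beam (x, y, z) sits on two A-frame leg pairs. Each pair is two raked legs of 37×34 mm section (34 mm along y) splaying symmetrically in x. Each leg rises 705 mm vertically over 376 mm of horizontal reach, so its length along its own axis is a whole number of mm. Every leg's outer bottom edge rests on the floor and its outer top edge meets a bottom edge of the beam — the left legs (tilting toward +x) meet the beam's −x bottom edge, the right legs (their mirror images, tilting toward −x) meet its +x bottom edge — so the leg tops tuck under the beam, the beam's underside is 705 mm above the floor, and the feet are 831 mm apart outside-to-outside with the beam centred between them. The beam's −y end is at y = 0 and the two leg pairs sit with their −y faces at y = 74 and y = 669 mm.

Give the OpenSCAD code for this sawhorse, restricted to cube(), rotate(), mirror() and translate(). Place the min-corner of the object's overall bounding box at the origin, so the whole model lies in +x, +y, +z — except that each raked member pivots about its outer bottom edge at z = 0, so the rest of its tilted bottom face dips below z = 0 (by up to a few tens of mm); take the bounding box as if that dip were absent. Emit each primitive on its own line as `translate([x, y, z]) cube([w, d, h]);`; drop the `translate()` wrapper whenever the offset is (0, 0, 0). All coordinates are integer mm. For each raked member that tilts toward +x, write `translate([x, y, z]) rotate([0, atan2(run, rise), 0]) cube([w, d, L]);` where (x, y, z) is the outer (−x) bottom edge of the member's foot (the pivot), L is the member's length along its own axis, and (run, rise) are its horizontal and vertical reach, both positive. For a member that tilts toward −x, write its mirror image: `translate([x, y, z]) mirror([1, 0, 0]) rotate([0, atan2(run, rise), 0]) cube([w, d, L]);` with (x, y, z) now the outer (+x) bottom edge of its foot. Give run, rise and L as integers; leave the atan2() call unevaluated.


translate([376, 0, 705]) cube([79, 777, 76]);
translate([0, 74, 0]) rotate([0, atan2(376, 705), 0]) cube([37, 34, 799]);
translate([831, 74, 0]) mirror([1, 0, 0]) rotate([0, atan2(376, 705), 0]) cube([37, 34, 799]);
translate([0, 669, 0]) rotate([0, atan2(376, 705), 0]) cube([37, 34, 799]);
translate([831, 669, 0]) mirror([1, 0, 0]) rotate([0, atan2(376, 705), 0]) cube([37, 34, 799]);


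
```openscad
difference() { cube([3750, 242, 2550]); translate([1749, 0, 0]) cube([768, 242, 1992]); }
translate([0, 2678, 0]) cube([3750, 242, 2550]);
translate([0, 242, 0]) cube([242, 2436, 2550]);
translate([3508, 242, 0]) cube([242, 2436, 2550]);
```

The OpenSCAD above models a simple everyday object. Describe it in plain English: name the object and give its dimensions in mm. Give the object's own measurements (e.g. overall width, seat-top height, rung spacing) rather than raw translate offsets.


A single room: four walls, each 2550 mm tall and 242 mm thick, enclosing an outside footprint 3750×2920 mm (x × y), no floor or roof. The front and back walls (−y and +y sides) run the full x-width; the side walls fit between their inner faces. A door opening 768 mm wide and 1992 mm tall is cut through the front wall from the floor up, its −x edge 1749 mm from the wall's −x end.


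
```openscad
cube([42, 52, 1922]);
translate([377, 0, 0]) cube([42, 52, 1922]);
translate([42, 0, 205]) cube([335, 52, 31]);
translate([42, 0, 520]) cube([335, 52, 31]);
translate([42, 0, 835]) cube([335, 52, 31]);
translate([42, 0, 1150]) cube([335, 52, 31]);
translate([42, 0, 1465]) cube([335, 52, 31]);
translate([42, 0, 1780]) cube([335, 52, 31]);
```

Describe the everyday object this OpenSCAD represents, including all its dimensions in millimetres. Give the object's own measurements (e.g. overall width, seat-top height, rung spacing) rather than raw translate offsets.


A straight ladder. Two 42×52 mm vertical rails, 1922 mm tall, stand 419 mm apart (outside-to-outside) with their front faces coplanar on the −y side. 6 rungs, each 52 mm deep and 31 mm tall, span between the inner faces of the rails, front faces flush with the rails. The lowest rung's underside is at z = 205 mm and rungs are spaced 315 mm apart (underside to underside).


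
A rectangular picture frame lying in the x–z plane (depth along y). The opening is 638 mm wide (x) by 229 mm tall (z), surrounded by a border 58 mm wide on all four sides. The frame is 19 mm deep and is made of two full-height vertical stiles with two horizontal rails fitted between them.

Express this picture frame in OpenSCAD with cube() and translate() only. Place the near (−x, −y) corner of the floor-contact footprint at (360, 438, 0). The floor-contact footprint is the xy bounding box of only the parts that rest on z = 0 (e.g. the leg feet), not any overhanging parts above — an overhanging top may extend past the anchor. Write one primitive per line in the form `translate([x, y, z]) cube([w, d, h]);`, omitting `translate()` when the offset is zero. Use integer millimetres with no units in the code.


translate([360, 438, 0]) cube([58, 19, 345]);
translate([1056, 438, 0]) cube([58, 19, 345]);
translate([418, 438, 0]) cube([638, 19, 58]);
translate([418, 438, 287]) cube([638, 19, 58]);


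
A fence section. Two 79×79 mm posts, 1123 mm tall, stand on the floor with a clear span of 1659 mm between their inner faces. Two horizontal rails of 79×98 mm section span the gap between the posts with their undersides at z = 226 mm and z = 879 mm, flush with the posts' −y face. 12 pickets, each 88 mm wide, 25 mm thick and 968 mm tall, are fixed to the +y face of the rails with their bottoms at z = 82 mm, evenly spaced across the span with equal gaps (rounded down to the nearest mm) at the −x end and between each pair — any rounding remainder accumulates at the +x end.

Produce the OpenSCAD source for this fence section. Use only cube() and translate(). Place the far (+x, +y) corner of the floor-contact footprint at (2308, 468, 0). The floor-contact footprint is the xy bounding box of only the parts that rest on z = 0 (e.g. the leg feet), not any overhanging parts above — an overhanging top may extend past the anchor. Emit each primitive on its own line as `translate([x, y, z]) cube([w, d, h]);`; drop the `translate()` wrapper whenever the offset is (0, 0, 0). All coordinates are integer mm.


translate([491, 389, 0]) cube([79, 79, 1123]);
translate([2229, 389, 0]) cube([79, 79, 1123]);
translate([570, 389, 226]) cube([1659, 79, 98]);
translate([570, 389, 879]) cube([1659, 79, 98]);
translate([616, 468, 82]) cube([88, 25, 968]);
translate([750, 468, 82]) cube([88, 25, 968]);
translate([884, 468, 82]) cube([88, 25, 968]);
translate([1018, 468, 82]) cube([88, 25, 968]);
translate([1152, 468, 82]) cube([88, 25, 968]);
translate([1286, 468, 82]) cube([88, 25, 968]);
translate([1420, 468, 82]) cube([88, 25, 968]);
translate([1554, 468, 82]) cube([88, 25, 968]);
translate([1688, 468, 82]) cube([88, 25, 968]);
translate([1822, 468, 82]) cube([88, 25, 968]);
translate([1956, 468, 82]) cube([88, 25, 968]);
translate([2090, 468, 82]) cube([88, 25, 968]);


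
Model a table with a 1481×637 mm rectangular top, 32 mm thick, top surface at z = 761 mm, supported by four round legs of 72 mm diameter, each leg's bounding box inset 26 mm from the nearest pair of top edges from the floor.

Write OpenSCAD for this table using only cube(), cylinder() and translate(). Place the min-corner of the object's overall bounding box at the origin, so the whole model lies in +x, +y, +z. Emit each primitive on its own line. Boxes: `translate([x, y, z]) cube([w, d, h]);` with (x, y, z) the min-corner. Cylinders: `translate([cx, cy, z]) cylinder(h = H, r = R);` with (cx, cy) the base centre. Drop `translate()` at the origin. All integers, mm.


translate([0, 0, 729]) cube([1481, 637, 32]);
translate([62, 62, 0]) cylinder(h = 729, r = 36);
translate([1419, 62, 0]) cylinder(h = 729, r = 36);
translate([62, 575, 0]) cylinder(h = 729, r = 36);
translate([1419, 575, 0]) cylinder(h = 729, r = 36);


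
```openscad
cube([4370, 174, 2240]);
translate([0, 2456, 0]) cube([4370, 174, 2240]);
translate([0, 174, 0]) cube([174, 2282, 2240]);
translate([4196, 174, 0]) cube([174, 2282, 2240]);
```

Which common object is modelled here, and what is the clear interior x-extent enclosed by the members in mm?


A house (or room) frame. The interior width is 4022 mm.

Four 2240 mm walls enclosing a rectangle with no floor or roof — a room or house frame. Outside width is 4370 mm and wall thickness is 174 mm, so the interior width is 4370 − 2 × 174 = 4022 mm.


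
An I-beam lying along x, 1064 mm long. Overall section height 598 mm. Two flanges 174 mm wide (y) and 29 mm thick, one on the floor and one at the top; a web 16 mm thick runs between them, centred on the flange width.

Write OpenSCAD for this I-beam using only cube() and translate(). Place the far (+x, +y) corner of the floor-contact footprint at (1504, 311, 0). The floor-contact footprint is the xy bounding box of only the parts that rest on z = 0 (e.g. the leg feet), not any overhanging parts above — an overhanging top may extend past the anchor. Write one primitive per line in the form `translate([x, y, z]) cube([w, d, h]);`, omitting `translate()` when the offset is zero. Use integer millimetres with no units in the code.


translate([440, 137, 0]) cube([1064, 174, 29]);
translate([440, 216, 29]) cube([1064, 16, 540]);
translate([440, 137, 569]) cube([1064, 174, 29]);


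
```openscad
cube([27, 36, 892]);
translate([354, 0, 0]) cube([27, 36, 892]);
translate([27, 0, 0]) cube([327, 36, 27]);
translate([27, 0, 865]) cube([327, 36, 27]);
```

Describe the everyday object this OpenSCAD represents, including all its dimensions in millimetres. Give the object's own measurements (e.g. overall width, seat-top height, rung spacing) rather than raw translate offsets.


A rectangular picture frame lying in the x–z plane (depth along y). The opening is 327 mm wide (x) by 838 mm tall (z), surrounded by a border 27 mm wide on all four sides. The frame is 36 mm deep and is made of two full-height vertical stiles with two horizontal rails fitted between them.


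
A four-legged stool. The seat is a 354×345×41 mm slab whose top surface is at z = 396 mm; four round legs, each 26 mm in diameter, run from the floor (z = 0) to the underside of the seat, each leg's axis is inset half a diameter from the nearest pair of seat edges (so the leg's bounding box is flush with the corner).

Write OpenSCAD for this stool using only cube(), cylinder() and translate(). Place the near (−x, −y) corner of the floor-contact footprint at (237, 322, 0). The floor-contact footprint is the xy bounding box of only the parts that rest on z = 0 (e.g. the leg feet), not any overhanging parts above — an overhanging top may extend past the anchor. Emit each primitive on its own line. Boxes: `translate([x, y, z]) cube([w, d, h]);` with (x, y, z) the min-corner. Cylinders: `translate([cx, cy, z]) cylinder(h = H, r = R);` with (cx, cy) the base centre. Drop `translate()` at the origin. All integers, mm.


translate([237, 322, 355]) cube([354, 345, 41]);
translate([250, 335, 0]) cylinder(h = 355, r = 13);
translate([578, 335, 0]) cylinder(h = 355, r = 13);
translate([250, 654, 0]) cylinder(h = 355, r = 13);
translate([578, 654, 0]) cylinder(h = 355, r = 13);


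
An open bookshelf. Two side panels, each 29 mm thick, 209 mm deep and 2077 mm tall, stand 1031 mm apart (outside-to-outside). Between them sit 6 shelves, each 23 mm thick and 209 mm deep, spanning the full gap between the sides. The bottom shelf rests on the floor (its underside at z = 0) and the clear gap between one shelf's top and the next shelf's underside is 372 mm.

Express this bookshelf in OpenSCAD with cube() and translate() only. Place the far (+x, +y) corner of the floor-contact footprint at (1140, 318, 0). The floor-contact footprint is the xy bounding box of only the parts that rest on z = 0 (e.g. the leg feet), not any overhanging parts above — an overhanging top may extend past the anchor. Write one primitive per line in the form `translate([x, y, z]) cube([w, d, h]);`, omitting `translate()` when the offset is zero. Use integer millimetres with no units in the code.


translate([109, 109, 0]) cube([29, 209, 2077]);
translate([1111, 109, 0]) cube([29, 209, 2077]);
translate([138, 109, 0]) cube([973, 209, 23]);
translate([138, 109, 395]) cube([973, 209, 23]);
translate([138, 109, 790]) cube([973, 209, 23]);
translate([138, 109, 1185]) cube([973, 209, 23]);
translate([138, 109, 1580]) cube([973, 209, 23]);
translate([138, 109, 1975]) cube([973, 209, 23]);


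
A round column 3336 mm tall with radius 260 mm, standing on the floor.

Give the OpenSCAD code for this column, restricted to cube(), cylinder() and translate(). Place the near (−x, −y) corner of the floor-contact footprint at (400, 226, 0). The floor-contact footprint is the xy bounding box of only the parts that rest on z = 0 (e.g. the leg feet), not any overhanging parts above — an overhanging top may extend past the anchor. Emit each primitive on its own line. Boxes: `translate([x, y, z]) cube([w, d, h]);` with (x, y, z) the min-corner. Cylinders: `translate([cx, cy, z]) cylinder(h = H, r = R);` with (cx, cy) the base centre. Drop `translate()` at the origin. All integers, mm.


translate([660, 486, 0]) cylinder(h = 3336, r = 260);


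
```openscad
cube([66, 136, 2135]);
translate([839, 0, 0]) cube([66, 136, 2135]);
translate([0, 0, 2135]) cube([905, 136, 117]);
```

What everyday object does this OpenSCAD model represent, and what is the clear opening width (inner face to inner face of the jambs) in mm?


A door frame. The clear opening width is 773 mm.

Two 2135 mm tall posts with a header on top — a door frame. The left jamb is 66 mm wide at x = 0; the right jamb starts at x = 839. The clear opening is 839 − 66 = 773 mm.


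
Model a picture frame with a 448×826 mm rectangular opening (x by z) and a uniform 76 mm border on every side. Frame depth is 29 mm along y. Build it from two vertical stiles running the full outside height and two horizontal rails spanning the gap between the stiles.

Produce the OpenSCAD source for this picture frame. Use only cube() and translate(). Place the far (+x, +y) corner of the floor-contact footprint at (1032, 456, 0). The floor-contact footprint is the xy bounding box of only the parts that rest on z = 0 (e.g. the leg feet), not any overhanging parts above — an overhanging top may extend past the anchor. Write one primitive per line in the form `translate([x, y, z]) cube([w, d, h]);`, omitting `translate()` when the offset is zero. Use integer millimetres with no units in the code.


translate([432, 427, 0]) cube([76, 29, 978]);
translate([956, 427, 0]) cube([76, 29, 978]);
translate([508, 427, 0]) cube([448, 29, 76]);
translate([508, 427, 902]) cube([448, 29, 76]);


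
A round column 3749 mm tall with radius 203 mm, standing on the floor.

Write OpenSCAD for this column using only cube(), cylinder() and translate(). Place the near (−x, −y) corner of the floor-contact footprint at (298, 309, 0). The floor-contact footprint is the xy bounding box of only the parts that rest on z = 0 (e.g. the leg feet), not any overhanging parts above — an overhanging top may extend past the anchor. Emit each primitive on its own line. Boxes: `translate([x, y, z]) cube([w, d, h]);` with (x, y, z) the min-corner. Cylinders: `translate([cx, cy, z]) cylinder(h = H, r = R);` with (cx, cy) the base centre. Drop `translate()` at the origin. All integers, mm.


translate([501, 512, 0]) cylinder(h = 3749, r = 203);


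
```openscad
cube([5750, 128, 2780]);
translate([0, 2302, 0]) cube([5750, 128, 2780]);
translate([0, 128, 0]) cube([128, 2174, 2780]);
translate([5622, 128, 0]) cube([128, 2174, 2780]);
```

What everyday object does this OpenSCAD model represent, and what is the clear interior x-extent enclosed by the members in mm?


A house (or room) frame. The interior width is 5494 mm.

Four 2780 mm walls enclosing a rectangle with no floor or roof — a room or house frame. Outside width is 5750 mm and wall thickness is 128 mm, so the interior width is 5750 − 2 × 128 = 5494 mm.


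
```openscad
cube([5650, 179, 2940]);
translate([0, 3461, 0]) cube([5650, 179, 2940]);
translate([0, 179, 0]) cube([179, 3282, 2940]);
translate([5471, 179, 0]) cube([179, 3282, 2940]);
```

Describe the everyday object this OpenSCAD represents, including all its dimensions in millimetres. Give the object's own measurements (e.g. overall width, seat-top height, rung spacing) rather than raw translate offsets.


The wall frame of a small rectangular building: four walls, each 2940 mm tall and 179 mm thick, enclosing a footprint 5650 mm (x) by 3640 mm (y) outside-to-outside, with no floor or roof. The front and back walls (the −y and +y sides) span the full width; the two side walls fit between them.


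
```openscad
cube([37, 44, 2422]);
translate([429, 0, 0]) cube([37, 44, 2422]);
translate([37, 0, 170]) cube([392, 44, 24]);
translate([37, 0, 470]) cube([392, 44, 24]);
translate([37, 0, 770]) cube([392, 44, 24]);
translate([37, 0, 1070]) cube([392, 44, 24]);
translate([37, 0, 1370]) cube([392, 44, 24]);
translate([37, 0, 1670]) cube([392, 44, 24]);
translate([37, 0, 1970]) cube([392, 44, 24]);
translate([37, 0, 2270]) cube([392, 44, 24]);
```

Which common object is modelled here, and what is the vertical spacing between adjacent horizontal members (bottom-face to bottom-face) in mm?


A ladder. The rung spacing is 300 mm.

Two tall 37×44 posts with 8 short bars between them — a ladder. Adjacent rungs sit at z = 170 and z = 470, so the spacing is 470 − 170 = 300 mm.


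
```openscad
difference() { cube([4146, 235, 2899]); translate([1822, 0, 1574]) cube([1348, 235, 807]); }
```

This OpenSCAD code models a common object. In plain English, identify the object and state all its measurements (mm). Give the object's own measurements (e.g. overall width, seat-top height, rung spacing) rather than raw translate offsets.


A wall 4146 mm long (x), 235 mm thick (y), 2899 mm tall, with a rectangular window opening cut through it. The opening is 1348 mm wide and 807 mm tall; its sill is at z = 1574 mm and its near (−x) edge is 1822 mm from the wall's −x end. The opening passes through the full wall thickness.


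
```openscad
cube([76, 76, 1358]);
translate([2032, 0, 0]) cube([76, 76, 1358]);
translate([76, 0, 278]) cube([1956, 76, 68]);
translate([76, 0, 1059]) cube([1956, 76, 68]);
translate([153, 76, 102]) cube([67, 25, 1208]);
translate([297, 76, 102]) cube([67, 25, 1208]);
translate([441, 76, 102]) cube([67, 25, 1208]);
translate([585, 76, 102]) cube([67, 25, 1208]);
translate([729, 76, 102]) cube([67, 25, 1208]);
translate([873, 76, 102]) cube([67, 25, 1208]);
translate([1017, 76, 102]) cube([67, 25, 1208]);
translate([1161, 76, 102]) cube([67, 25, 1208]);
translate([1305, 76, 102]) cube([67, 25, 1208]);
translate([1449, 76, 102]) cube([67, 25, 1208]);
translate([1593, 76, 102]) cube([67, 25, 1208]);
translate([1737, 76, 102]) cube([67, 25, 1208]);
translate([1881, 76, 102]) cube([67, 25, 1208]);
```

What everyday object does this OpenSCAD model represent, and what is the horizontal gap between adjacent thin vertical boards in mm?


A fence section. The picket gap is 77 mm.

Two posts, two rails, 13 pickets — a fence section. Span 1956 mm holds 13 pickets of 67 mm with 14 equal gaps: ⌊(1956 − 13·67) / 14⌋ = 77 mm.


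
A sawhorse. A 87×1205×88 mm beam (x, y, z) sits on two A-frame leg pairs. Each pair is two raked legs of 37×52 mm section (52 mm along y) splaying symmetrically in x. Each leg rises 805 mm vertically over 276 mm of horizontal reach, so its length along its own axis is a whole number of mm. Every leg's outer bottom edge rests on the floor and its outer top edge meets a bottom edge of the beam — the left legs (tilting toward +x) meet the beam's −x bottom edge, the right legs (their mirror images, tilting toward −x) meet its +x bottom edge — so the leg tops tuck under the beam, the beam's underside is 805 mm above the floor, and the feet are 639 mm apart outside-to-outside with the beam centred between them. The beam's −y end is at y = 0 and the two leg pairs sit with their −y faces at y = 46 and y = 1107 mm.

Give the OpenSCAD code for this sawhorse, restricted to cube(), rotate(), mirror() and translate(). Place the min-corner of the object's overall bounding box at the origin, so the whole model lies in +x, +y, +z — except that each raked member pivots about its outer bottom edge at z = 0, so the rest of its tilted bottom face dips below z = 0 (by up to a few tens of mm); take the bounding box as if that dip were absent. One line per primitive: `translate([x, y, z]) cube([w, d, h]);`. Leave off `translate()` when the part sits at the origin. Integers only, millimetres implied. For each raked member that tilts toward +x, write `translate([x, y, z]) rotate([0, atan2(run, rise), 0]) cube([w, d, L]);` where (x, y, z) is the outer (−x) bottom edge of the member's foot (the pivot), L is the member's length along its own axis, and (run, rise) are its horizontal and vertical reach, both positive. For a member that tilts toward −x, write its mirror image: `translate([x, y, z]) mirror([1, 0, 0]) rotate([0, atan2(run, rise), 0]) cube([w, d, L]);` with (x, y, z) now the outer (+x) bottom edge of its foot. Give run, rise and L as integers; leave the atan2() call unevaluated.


// leg length = √(276² + 805²) = 851
// right-leg outer foot x = 2·276 + 87 = 639
// beam min-corner = (276, 0, 805)
translate([276, 0, 805]) cube([87, 1205, 88]);
translate([0, 46, 0]) rotate([0, atan2(276, 805), 0]) cube([37, 52, 851]);
translate([639, 46, 0]) mirror([1, 0, 0]) rotate([0, atan2(276, 805), 0]) cube([37, 52, 851]);
translate([0, 1107, 0]) rotate([0, atan2(276, 805), 0]) cube([37, 52, 851]);
translate([639, 1107, 0]) mirror([1, 0, 0]) rotate([0, atan2(276, 805), 0]) cube([37, 52, 851]);


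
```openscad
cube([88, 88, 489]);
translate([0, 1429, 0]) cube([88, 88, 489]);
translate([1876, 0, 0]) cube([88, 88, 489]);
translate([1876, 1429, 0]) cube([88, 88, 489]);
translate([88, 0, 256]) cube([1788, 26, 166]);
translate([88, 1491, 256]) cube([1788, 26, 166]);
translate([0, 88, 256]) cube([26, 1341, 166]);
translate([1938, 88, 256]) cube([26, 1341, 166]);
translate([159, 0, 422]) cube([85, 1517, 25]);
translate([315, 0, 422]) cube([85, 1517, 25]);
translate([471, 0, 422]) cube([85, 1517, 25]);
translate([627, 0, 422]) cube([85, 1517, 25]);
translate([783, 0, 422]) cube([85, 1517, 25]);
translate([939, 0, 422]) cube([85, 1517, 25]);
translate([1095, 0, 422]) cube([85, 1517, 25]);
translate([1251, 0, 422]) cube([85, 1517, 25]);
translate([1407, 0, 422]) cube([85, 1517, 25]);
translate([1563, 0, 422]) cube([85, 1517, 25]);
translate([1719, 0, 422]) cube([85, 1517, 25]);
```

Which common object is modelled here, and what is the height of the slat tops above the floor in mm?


A bed frame. The slat-top height is 447 mm.

Four posts, four rails, and a row of slats — a bed frame. Slats sit on the rails at z = 256 + 166 = 422; with slat thickness 25, the top is 447 mm.


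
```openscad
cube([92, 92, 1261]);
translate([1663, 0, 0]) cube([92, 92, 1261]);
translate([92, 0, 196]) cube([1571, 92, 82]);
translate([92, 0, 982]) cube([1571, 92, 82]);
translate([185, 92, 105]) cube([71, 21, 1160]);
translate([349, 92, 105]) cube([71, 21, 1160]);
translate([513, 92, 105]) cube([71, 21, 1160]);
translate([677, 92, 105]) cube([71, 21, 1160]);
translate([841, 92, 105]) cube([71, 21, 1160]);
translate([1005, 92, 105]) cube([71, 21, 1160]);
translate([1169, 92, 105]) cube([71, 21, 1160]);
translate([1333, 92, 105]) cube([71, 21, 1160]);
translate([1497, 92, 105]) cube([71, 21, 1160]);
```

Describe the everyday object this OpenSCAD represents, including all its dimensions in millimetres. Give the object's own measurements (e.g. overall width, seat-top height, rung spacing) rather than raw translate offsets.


A fence section. Two 92×92 mm posts, 1261 mm tall, stand on the floor with a clear span of 1571 mm between their inner faces. Two horizontal rails of 92×82 mm section span the gap between the posts with their undersides at z = 196 mm and z = 982 mm, flush with the posts' −y face. 9 pickets, each 71 mm wide, 21 mm thick and 1160 mm tall, are fixed to the +y face of the rails with their bottoms at z = 105 mm, spaced across the span with a 93 mm gap after the −x post and between neighbouring pickets, with 95 mm left before the +x post.


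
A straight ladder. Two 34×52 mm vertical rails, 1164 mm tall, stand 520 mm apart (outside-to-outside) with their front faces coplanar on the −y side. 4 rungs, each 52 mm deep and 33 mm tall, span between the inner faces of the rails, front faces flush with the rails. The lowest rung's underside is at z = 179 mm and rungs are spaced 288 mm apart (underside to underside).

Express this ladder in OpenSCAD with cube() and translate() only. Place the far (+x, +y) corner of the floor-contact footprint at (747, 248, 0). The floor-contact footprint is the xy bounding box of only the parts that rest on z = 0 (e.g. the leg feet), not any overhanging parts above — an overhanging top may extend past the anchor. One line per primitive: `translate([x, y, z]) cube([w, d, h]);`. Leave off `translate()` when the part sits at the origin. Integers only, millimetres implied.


translate([227, 196, 0]) cube([34, 52, 1164]);
translate([713, 196, 0]) cube([34, 52, 1164]);
translate([261, 196, 179]) cube([452, 52, 33]);
translate([261, 196, 467]) cube([452, 52, 33]);
translate([261, 196, 755]) cube([452, 52, 33]);
translate([261, 196, 1043]) cube([452, 52, 33]);


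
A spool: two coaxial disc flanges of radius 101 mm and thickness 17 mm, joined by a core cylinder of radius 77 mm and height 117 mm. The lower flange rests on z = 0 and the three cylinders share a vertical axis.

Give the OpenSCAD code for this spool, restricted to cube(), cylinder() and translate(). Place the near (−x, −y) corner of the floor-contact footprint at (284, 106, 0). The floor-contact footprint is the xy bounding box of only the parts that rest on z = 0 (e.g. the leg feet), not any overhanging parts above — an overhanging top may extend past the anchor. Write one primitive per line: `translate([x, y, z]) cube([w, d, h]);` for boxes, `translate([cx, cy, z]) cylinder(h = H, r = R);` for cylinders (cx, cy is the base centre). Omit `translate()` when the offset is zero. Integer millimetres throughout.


translate([385, 207, 0]) cylinder(h = 17, r = 101);
translate([385, 207, 17]) cylinder(h = 117, r = 77);
translate([385, 207, 134]) cylinder(h = 17, r = 101);


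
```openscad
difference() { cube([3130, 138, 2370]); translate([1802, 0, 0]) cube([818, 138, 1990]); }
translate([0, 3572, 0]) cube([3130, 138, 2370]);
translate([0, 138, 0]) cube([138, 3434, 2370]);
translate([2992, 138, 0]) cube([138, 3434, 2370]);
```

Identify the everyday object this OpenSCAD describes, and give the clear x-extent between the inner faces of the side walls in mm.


A single room. The interior width is 2854 mm.

Four walls enclosing a rectangle with a door in the front wall — a room. Outside width 3130 minus two 138 mm walls gives 2854 mm.


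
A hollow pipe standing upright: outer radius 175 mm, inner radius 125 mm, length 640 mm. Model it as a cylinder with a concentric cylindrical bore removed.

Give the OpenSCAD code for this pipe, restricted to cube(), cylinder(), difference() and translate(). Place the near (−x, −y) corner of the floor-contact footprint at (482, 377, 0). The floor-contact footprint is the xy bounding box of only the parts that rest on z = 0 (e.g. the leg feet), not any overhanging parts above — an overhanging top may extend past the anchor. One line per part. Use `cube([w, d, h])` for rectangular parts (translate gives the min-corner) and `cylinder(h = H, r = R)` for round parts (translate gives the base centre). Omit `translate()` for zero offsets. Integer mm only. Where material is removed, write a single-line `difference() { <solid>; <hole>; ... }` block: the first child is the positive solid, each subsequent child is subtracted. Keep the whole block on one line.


difference() { translate([657, 552, 0]) cylinder(h = 640, r = 175); translate([657, 552, 0]) cylinder(h = 640, r = 125); }


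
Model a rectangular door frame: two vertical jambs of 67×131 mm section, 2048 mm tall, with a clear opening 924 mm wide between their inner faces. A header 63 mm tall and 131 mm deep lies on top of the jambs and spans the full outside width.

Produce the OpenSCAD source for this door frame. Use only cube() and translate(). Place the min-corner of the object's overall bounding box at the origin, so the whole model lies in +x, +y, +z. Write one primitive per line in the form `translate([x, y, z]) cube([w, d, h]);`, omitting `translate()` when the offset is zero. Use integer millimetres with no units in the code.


cube([67, 131, 2048]);
translate([991, 0, 0]) cube([67, 131, 2048]);
translate([0, 0, 2048]) cube([1058, 131, 63]);


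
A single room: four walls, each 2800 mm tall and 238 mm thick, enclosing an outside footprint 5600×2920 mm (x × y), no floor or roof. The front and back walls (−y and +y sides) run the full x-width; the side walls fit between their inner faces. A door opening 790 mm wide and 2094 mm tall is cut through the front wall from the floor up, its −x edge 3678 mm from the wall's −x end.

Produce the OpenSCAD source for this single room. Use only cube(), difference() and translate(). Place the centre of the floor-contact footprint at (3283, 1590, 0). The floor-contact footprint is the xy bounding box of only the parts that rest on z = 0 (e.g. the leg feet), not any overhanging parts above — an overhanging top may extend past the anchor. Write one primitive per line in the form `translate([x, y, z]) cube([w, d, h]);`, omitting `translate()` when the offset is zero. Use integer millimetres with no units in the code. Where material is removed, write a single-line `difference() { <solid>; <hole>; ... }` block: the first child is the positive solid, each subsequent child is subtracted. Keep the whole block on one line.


difference() { translate([483, 130, 0]) cube([5600, 238, 2800]); translate([4161, 130, 0]) cube([790, 238, 2094]); }
translate([483, 2812, 0]) cube([5600, 238, 2800]);
translate([483, 368, 0]) cube([238, 2444, 2800]);
translate([5845, 368, 0]) cube([238, 2444, 2800]);


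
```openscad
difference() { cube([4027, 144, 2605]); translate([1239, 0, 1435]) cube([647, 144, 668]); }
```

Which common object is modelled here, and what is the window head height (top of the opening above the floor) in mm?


A wall with a window opening. The window head height is 2103 mm.

A wall with a rectangular opening subtracted — a window. Sill at z = 1435, opening 668 mm tall, so the head is at 1435 + 668 = 2103 mm.


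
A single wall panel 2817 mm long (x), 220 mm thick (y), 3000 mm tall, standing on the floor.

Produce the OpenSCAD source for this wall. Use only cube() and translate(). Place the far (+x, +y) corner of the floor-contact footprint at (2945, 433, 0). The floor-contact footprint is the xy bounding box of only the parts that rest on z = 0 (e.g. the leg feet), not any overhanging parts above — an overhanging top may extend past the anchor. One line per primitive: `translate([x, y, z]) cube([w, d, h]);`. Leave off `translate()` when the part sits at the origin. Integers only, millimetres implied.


translate([128, 213, 0]) cube([2817, 220, 3000]);


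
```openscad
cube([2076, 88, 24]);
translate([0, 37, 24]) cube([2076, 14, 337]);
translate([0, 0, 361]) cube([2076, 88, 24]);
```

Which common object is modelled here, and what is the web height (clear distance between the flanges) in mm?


An I-beam. The web height is 337 mm.

Two wide flanges with a thin centred web — an I-beam. Overall 385 mm minus two 24 mm flanges gives a web of 385 − 2·24 = 337 mm.


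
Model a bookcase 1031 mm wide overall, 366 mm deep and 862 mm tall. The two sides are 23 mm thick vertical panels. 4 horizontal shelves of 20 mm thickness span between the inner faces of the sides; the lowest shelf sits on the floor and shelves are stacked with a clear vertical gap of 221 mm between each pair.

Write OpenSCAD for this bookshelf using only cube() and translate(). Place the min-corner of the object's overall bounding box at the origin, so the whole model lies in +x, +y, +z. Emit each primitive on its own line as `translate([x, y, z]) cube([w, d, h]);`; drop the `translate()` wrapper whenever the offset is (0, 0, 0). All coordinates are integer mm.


cube([23, 366, 862]);
translate([1008, 0, 0]) cube([23, 366, 862]);
translate([23, 0, 0]) cube([985, 366, 20]);
translate([23, 0, 241]) cube([985, 366, 20]);
translate([23, 0, 482]) cube([985, 366, 20]);
translate([23, 0, 723]) cube([985, 366, 20]);


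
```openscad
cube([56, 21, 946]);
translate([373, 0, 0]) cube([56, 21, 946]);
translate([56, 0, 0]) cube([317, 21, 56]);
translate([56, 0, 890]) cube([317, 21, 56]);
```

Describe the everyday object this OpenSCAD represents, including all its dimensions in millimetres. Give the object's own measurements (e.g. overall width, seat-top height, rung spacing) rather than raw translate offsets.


A rectangular picture frame lying in the x–z plane (depth along y). The opening is 317 mm wide (x) by 834 mm tall (z), surrounded by a border 56 mm wide on all four sides. The frame is 21 mm deep and is made of two full-height vertical stiles with two horizontal rails fitted between them.


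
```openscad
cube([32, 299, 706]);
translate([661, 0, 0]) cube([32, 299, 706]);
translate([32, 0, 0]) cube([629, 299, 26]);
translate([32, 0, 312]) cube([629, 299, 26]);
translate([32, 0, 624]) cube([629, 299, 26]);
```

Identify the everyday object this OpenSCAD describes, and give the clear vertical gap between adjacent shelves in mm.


A bookshelf. The clear shelf gap is 286 mm.

Two tall side panels with 3 horizontal boards between them — a bookshelf. The first two shelf undersides are at z = 0 and z = 312; with shelf thickness 26, the clear gap is 312 − 0 − 26 = 286 mm.


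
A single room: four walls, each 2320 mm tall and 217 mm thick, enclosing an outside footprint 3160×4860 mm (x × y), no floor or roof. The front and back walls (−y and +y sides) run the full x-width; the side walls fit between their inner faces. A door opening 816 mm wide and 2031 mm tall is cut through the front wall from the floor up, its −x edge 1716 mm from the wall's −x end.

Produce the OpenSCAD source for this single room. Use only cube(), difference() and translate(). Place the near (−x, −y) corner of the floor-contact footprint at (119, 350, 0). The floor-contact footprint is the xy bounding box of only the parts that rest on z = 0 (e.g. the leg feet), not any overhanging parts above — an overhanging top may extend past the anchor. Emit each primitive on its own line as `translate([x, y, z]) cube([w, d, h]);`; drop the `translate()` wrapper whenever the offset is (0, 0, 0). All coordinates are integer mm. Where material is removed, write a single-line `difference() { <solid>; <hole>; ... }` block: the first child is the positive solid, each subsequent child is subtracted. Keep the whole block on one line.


difference() { translate([119, 350, 0]) cube([3160, 217, 2320]); translate([1835, 350, 0]) cube([816, 217, 2031]); }
translate([119, 4993, 0]) cube([3160, 217, 2320]);
translate([119, 567, 0]) cube([217, 4426, 2320]);
translate([3062, 567, 0]) cube([217, 4426, 2320]);


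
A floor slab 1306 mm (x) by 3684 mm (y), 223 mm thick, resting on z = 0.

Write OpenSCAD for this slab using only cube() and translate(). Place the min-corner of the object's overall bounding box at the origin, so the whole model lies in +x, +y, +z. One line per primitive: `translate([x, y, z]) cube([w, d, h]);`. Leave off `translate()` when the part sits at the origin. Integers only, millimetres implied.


cube([1306, 3684, 223]);


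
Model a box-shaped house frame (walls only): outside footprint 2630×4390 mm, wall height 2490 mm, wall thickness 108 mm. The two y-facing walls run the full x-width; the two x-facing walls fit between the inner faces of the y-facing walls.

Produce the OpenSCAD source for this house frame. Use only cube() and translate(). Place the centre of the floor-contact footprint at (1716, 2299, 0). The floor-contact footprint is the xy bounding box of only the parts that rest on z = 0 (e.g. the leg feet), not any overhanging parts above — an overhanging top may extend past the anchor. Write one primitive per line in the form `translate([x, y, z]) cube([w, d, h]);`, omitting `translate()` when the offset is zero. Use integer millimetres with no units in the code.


translate([401, 104, 0]) cube([2630, 108, 2490]);
translate([401, 4386, 0]) cube([2630, 108, 2490]);
translate([401, 212, 0]) cube([108, 4174, 2490]);
translate([2923, 212, 0]) cube([108, 4174, 2490]);


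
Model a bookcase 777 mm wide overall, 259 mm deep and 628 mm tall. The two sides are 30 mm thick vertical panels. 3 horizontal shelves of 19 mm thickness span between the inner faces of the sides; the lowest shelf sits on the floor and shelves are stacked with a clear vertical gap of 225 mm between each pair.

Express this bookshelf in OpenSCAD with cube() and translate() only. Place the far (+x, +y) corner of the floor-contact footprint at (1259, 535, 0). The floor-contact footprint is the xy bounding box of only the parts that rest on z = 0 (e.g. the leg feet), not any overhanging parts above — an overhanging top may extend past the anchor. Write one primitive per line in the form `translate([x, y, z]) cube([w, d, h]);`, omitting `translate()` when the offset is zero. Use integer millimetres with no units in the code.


translate([482, 276, 0]) cube([30, 259, 628]);
translate([1229, 276, 0]) cube([30, 259, 628]);
translate([512, 276, 0]) cube([717, 259, 19]);
translate([512, 276, 244]) cube([717, 259, 19]);
translate([512, 276, 488]) cube([717, 259, 19]);


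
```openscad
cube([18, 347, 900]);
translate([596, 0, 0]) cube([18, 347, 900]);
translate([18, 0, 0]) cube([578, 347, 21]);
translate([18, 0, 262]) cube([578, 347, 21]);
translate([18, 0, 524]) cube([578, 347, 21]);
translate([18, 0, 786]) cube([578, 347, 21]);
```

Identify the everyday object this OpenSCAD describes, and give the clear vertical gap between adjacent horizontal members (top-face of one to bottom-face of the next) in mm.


A bookshelf. The clear shelf gap is 241 mm.

Two tall side panels with 4 horizontal boards between them — a bookshelf. The first two shelf undersides are at z = 0 and z = 262; with shelf thickness 21, the clear gap is 262 − 0 − 21 = 241 mm.


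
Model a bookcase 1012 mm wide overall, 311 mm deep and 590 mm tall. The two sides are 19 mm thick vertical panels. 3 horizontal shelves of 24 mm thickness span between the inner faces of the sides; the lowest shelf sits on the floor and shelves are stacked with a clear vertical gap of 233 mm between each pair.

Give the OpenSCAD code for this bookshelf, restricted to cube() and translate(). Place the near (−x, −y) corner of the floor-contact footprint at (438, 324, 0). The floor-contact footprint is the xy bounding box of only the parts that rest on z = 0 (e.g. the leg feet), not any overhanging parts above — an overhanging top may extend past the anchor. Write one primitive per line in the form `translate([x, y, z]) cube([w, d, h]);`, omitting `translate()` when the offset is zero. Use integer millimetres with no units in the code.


translate([438, 324, 0]) cube([19, 311, 590]);
translate([1431, 324, 0]) cube([19, 311, 590]);
translate([457, 324, 0]) cube([974, 311, 24]);
translate([457, 324, 257]) cube([974, 311, 24]);
translate([457, 324, 514]) cube([974, 311, 24]);


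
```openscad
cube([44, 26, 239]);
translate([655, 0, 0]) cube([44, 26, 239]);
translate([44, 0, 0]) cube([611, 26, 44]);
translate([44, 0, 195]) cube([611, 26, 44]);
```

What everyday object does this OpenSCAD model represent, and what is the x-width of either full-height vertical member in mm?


A picture frame. The border width is 44 mm.

Four thin pieces enclosing a rectangular opening — a picture frame. The two full-height stiles are 239 mm tall; the top rail sits at z = 195 and is 44 mm tall, so the border above the opening is 239 − 195 = 44 mm, matching the stile x-width.
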